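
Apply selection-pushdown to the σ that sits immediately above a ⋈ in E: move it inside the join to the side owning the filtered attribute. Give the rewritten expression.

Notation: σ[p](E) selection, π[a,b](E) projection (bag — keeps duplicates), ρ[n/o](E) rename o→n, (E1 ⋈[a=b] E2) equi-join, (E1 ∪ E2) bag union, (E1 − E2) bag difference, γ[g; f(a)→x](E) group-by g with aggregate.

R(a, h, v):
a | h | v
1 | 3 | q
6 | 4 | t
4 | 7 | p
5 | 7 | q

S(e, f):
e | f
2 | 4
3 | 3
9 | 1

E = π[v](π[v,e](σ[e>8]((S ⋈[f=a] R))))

σ filters on e, owned by the left side.
E' = π[v](π[v,e]((σ[e>8](S) ⋈[f=a] R)))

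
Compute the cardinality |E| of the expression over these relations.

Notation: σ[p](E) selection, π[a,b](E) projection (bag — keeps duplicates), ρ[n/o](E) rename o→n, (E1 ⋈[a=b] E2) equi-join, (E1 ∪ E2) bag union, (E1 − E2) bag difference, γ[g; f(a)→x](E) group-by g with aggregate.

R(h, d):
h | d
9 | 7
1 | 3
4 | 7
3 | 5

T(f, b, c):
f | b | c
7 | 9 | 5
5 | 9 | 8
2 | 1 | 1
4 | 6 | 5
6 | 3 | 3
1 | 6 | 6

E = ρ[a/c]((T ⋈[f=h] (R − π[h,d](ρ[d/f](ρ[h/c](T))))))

Stepwise |·|:
  T → 6
  R → 4
  T → 6
  ρ[h/c](T) → 6
  ρ[d/f](ρ[h/c](T)) → 6
  π[h,d](ρ[d/f](ρ[h/c](T))) → 6
  (R − π[h,d](ρ[d/f](ρ[h/c](T)))) → 4
  (T ⋈[f=h] (R − π[h,d](ρ[d/f](ρ[h/c](T))))) → 2
  ρ[a/c]((T ⋈[f=h] (R − π[h,d](ρ[d/f](ρ[h/c](T)))))) → 2

|E| = 2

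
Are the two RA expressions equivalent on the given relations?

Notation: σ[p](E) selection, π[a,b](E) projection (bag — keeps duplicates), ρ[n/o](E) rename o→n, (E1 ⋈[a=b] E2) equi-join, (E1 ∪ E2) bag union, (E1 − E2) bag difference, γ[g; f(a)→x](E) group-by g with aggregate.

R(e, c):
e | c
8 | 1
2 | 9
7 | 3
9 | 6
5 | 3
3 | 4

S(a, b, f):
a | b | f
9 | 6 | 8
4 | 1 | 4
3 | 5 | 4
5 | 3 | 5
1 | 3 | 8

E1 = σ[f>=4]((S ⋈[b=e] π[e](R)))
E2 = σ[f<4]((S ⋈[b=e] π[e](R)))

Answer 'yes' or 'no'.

E1 subexpression sizes:
  S → 5
  R → 6
  π[e](R) → 6
  (S ⋈[b=e] π[e](R)) → 3
  σ[f>=4]((S ⋈[b=e] π[e](R))) → 3
E2 subexpression sizes:
  S → 5
  R → 6
  π[e](R) → 6
  (S ⋈[b=e] π[e](R)) → 3
  σ[f<4]((S ⋈[b=e] π[e](R))) → 0

E1 result:
a | b | f | e
1 | 3 | 8 | 3
3 | 5 | 4 | 5
5 | 3 | 5 | 3
E2 result:
a | b | f | e
(0 rows)
Witness: (5, 3, 5, 3) appears 1× in E1 but 0× in E2.

no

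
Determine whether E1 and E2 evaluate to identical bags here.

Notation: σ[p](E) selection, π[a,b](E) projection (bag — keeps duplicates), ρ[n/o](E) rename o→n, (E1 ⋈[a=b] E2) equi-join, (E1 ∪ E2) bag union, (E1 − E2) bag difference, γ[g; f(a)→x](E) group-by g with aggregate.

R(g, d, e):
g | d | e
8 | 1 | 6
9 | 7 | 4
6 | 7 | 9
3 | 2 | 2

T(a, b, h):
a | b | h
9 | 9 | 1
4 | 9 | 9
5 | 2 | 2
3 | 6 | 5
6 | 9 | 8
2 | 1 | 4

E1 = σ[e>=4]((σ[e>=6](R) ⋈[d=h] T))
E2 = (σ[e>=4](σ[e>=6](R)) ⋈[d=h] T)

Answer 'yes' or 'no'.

E1 stepwise |·|:
  R → 4
  σ[e>=6](R) → 2
  T → 6
  (σ[e>=6](R) ⋈[d=h] T) → 1
  σ[e>=4]((σ[e>=6](R) ⋈[d=h] T)) → 1
E2 stepwise |·|:
  R → 4
  σ[e>=6](R) → 2
  σ[e>=4](σ[e>=6](R)) → 2
  T → 6
  (σ[e>=4](σ[e>=6](R)) ⋈[d=h] T) → 1

E1 and E2 produce the same multiset:
g | d | e | a | b | h
8 | 1 | 6 | 9 | 9 | 1

yes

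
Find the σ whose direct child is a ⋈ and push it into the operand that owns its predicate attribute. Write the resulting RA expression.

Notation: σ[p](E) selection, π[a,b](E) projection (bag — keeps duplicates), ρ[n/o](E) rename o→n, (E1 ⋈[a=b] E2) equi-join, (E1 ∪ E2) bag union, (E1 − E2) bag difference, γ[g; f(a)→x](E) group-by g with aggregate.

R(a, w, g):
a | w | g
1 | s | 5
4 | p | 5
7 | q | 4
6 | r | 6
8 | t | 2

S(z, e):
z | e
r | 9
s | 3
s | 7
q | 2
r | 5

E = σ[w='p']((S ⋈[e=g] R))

σ filters on w, owned by the right side.
E' = (S ⋈[e=g] σ[w='p'](R))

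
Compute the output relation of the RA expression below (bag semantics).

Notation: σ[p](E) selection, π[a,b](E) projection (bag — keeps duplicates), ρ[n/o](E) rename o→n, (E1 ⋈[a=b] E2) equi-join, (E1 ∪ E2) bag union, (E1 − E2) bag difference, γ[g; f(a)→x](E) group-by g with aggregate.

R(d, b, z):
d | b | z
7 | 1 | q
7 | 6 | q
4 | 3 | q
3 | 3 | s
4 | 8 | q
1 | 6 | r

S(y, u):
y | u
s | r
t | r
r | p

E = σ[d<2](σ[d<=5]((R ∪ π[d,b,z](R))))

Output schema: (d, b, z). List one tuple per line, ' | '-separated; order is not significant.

Per-node cardinality:
  R → 6
  R → 6
  π[d,b,z](R) → 6
  (R ∪ π[d,b,z](R)) → 12
  σ[d<=5]((R ∪ π[d,b,z](R))) → 8
  σ[d<2](σ[d<=5]((R ∪ π[d,b,z](R)))) → 2

== RESULT ==
d | b | z
1 | 6 | r
1 | 6 | r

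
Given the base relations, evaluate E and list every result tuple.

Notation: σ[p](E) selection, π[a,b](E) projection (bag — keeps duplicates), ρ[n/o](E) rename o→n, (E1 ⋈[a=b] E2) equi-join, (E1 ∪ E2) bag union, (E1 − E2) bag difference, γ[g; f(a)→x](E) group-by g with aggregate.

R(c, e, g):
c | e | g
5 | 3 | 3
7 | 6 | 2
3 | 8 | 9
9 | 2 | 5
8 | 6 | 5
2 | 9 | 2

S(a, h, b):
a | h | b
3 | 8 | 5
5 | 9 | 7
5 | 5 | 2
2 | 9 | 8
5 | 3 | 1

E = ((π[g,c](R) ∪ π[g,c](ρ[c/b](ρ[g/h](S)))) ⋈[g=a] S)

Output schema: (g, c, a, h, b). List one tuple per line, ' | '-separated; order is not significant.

Stepwise |·|:
  R → 6
  π[g,c](R) → 6
  S → 5
  ρ[g/h](S) → 5
  ρ[c/b](ρ[g/h](S)) → 5
  π[g,c](ρ[c/b](ρ[g/h](S))) → 5
  (π[g,c](R) ∪ π[g,c](ρ[c/b](ρ[g/h](S)))) → 11
  S → 5
  ((π[g,c](R) ∪ π[g,c](ρ[c/b](ρ[g/h](S)))) ⋈[g=a] S) → 13

== RESULT ==
g | c | a | h | b
2 | 2 | 2 | 9 | 8
2 | 7 | 2 | 9 | 8
3 | 1 | 3 | 8 | 5
3 | 5 | 3 | 8 | 5
5 | 2 | 5 | 3 | 1
5 | 2 | 5 | 5 | 2
5 | 2 | 5 | 9 | 7
5 | 8 | 5 | 3 | 1
5 | 8 | 5 | 5 | 2
5 | 8 | 5 | 9 | 7
5 | 9 | 5 | 3 | 1
5 | 9 | 5 | 5 | 2
5 | 9 | 5 | 9 | 7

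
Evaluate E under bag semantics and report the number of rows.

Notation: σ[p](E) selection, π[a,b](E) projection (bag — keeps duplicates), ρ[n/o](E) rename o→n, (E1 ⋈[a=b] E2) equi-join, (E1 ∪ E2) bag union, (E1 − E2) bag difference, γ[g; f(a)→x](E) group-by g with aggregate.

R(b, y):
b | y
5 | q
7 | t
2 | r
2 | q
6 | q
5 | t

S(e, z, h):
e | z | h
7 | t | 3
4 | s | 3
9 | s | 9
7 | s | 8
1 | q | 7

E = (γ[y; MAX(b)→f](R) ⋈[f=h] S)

Subexpression sizes:
  R → 6
  γ[y; MAX(b)→f](R) → 3
  S → 5
  (γ[y; MAX(b)→f](R) ⋈[f=h] S) → 1

|E| = 1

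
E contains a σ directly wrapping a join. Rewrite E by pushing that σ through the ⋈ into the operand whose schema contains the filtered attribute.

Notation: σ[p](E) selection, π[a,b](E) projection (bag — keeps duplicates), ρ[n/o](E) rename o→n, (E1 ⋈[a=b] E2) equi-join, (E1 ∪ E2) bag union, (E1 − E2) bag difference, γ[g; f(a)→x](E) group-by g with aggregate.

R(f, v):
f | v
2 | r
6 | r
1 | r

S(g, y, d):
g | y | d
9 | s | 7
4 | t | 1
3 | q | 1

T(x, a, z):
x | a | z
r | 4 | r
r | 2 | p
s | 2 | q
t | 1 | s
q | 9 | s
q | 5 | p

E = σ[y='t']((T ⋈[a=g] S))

σ filters on y, owned by the right side.
E' = (T ⋈[a=g] σ[y='t'](S))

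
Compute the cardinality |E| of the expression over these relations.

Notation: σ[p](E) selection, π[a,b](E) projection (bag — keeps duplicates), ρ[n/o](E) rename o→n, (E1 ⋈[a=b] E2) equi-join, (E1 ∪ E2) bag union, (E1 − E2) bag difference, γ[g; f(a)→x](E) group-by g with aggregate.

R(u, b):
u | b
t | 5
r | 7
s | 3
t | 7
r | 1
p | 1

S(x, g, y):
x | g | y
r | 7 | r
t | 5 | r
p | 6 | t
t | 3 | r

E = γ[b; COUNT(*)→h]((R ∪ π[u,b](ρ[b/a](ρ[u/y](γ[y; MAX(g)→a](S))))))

Subexpression sizes:
  R → 6
  S → 4
  γ[y; MAX(g)→a](S) → 2
  ρ[u/y](γ[y; MAX(g)→a](S)) → 2
  ρ[b/a](ρ[u/y](γ[y; MAX(g)→a](S))) → 2
  π[u,b](ρ[b/a](ρ[u/y](γ[y; MAX(g)→a](S)))) → 2
  (R ∪ π[u,b](ρ[b/a](ρ[u/y](γ[y; MAX(g)→a](S))))) → 8
  γ[b; COUNT(*)→h]((R ∪ π[u,b](ρ[b/a](ρ[u/y](γ[y; MAX(g)→a](S)))))) → 5

|E| = 5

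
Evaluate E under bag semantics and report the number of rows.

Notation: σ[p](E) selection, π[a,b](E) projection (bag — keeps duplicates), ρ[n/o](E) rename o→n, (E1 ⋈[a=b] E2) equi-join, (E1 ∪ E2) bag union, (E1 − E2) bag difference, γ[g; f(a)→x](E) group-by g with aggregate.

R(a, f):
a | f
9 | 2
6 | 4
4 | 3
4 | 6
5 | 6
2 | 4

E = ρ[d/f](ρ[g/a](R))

Stepwise |·|:
  R → 6
  ρ[g/a](R) → 6
  ρ[d/f](ρ[g/a](R)) → 6

|E| = 6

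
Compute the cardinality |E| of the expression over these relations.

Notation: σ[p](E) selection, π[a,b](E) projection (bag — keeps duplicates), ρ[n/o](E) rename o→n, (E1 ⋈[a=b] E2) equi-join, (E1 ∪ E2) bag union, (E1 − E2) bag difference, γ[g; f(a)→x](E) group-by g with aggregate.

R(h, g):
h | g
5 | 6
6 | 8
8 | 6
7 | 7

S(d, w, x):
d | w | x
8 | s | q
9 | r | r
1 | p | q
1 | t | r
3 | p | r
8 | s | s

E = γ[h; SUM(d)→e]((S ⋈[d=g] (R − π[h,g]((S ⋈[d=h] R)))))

Subexpression sizes:
  S → 6
  R → 4
  S → 6
  R → 4
  (S ⋈[d=h] R) → 2
  π[h,g]((S ⋈[d=h] R)) → 2
  (R − π[h,g]((S ⋈[d=h] R))) → 3
  (S ⋈[d=g] (R − π[h,g]((S ⋈[d=h] R)))) → 2
  γ[h; SUM(d)→e]((S ⋈[d=g] (R − π[h,g]((S ⋈[d=h] R))))) → 1

|E| = 1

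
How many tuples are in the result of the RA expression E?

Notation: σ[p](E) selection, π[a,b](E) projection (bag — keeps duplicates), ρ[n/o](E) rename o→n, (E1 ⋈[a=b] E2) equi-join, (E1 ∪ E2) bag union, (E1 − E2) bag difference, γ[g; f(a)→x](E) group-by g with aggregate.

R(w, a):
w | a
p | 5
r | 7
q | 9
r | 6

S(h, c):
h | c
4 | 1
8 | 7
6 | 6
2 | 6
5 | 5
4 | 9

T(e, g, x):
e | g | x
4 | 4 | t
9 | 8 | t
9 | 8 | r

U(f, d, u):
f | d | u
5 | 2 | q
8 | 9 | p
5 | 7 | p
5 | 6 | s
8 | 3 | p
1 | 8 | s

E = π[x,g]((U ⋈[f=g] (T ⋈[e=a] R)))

Subexpression sizes:
  U → 6
  T → 3
  R → 4
  (T ⋈[e=a] R) → 2
  (U ⋈[f=g] (T ⋈[e=a] R)) → 4
  π[x,g]((U ⋈[f=g] (T ⋈[e=a] R))) → 4

|E| = 4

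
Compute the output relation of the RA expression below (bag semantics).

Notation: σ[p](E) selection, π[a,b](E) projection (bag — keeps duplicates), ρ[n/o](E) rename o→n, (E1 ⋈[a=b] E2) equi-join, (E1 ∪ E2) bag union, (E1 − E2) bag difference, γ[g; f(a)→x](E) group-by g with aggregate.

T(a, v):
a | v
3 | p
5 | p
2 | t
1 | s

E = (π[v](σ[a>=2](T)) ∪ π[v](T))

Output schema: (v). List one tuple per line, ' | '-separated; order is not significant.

Subexpression sizes:
  T → 4
  σ[a>=2](T) → 3
  π[v](σ[a>=2](T)) → 3
  T → 4
  π[v](T) → 4
  (π[v](σ[a>=2](T)) ∪ π[v](T)) → 7

== RESULT ==
v
p
p
p
p
s
t
t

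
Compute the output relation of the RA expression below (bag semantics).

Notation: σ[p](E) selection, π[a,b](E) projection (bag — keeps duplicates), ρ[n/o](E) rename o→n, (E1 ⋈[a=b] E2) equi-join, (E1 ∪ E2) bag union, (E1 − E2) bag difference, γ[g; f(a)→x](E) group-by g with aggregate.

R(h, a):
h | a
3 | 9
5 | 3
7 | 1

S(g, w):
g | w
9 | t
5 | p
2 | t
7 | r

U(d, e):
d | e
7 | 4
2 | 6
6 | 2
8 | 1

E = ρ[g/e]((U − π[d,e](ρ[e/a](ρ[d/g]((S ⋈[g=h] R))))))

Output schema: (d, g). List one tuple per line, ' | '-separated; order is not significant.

Stepwise |·|:
  U → 4
  S → 4
  R → 3
  (S ⋈[g=h] R) → 2
  ρ[d/g]((S ⋈[g=h] R)) → 2
  ρ[e/a](ρ[d/g]((S ⋈[g=h] R))) → 2
  π[d,e](ρ[e/a](ρ[d/g]((S ⋈[g=h] R)))) → 2
  (U − π[d,e](ρ[e/a](ρ[d/g]((S ⋈[g=h] R))))) → 4
  ρ[g/e]((U − π[d,e](ρ[e/a](ρ[d/g]((S ⋈[g=h] R)))))) → 4

== RESULT ==
d | g
2 | 6
6 | 2
7 | 4
8 | 1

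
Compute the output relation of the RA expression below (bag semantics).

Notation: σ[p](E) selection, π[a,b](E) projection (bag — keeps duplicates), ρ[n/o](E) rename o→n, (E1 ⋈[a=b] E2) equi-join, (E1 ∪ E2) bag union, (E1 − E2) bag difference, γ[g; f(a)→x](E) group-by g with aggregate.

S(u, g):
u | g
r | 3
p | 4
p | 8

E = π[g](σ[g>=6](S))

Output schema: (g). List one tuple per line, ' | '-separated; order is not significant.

Subexpression sizes:
  S → 3
  σ[g>=6](S) → 1
  π[g](σ[g>=6](S)) → 1

== RESULT ==
g
8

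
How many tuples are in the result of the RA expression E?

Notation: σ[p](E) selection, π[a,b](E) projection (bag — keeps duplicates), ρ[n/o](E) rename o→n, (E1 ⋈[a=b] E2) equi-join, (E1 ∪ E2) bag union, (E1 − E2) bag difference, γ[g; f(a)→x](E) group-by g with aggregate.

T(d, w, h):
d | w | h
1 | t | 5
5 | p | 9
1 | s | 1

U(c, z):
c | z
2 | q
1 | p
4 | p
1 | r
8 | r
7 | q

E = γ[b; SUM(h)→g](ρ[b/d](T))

Subexpression sizes:
  T → 3
  ρ[b/d](T) → 3
  γ[b; SUM(h)→g](ρ[b/d](T)) → 2

|E| = 2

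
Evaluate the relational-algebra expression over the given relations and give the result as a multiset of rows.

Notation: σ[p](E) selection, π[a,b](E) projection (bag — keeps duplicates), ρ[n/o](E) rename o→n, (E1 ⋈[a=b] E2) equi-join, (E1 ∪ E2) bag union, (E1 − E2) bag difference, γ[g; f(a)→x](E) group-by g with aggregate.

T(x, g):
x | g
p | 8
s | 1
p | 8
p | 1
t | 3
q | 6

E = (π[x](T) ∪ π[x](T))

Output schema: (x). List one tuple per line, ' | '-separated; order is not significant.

Per-node cardinality:
  T → 6
  π[x](T) → 6
  T → 6
  π[x](T) → 6
  (π[x](T) ∪ π[x](T)) → 12

== RESULT ==
x
p
p
p
p
p
p
q
q
s
s
t
t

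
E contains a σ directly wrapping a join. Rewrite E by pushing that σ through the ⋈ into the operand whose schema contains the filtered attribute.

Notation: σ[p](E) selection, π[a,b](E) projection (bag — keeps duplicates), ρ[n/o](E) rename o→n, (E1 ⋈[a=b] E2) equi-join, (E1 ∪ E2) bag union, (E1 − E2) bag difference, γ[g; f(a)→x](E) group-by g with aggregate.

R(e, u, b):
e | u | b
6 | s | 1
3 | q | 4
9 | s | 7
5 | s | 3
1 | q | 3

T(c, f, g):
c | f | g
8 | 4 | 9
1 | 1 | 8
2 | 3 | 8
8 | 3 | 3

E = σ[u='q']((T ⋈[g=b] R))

σ filters on u, owned by the right side.
E' = (T ⋈[g=b] σ[u='q'](R))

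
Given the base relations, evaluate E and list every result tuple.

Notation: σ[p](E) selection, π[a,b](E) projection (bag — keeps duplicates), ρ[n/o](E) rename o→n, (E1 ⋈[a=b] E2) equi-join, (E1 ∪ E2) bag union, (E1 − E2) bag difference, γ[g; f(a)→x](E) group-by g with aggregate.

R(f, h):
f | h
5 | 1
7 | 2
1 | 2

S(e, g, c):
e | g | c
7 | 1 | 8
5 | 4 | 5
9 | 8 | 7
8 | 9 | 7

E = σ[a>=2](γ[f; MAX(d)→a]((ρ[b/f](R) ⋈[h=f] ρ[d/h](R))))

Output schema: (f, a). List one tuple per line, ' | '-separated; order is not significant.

Stepwise |·|:
  R → 3
  ρ[b/f](R) → 3
  R → 3
  ρ[d/h](R) → 3
  (ρ[b/f](R) ⋈[h=f] ρ[d/h](R)) → 1
  γ[f; MAX(d)→a]((ρ[b/f](R) ⋈[h=f] ρ[d/h](R))) → 1
  σ[a>=2](γ[f; MAX(d)→a]((ρ[b/f](R) ⋈[h=f] ρ[d/h](R)))) → 1

== RESULT ==
f | a
1 | 2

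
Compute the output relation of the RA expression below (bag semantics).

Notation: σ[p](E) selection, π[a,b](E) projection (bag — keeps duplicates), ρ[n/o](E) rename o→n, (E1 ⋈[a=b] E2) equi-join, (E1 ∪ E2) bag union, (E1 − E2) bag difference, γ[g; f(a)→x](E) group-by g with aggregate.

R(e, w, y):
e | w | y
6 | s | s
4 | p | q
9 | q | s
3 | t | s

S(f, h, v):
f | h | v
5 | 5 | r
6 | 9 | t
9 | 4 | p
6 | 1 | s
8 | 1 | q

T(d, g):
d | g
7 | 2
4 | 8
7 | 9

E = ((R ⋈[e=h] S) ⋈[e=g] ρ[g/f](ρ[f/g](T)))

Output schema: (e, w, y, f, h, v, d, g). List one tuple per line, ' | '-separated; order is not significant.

Row counts bottom-up:
  R → 4
  S → 5
  (R ⋈[e=h] S) → 2
  T → 3
  ρ[f/g](T) → 3
  ρ[g/f](ρ[f/g](T)) → 3
  ((R ⋈[e=h] S) ⋈[e=g] ρ[g/f](ρ[f/g](T))) → 1

== RESULT ==
e | w | y | f | h | v | d | g
9 | q | s | 6 | 9 | t | 7 | 9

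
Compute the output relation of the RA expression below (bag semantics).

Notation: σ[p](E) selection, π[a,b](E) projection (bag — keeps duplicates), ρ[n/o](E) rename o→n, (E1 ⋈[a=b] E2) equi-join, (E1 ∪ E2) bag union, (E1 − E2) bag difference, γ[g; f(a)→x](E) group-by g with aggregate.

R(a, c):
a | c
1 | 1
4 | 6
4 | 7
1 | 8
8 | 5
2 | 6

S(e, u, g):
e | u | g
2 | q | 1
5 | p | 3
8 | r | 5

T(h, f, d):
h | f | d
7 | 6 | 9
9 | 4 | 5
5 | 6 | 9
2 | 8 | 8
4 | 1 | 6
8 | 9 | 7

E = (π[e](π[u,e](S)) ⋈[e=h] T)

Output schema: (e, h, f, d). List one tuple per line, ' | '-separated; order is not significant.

Row counts bottom-up:
  S → 3
  π[u,e](S) → 3
  π[e](π[u,e](S)) → 3
  T → 6
  (π[e](π[u,e](S)) ⋈[e=h] T) → 3

== RESULT ==
e | h | f | d
2 | 2 | 8 | 8
5 | 5 | 6 | 9
8 | 8 | 9 | 7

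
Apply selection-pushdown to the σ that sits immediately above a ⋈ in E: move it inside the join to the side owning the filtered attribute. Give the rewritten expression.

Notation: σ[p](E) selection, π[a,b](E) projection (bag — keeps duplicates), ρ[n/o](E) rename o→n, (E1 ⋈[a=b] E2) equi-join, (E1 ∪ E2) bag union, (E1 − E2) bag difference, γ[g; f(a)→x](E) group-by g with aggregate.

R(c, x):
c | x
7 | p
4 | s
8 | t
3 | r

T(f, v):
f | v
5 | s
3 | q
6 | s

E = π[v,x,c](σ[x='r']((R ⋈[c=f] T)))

σ filters on x, owned by the left side.
E' = π[v,x,c]((σ[x='r'](R) ⋈[c=f] T))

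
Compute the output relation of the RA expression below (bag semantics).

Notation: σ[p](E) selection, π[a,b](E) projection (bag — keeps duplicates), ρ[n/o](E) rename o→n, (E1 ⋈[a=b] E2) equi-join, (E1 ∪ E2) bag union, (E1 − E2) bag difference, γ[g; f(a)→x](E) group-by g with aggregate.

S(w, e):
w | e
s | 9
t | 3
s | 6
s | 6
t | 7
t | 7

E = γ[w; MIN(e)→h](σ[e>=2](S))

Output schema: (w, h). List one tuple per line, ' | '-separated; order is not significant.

Per-node cardinality:
  S → 6
  σ[e>=2](S) → 6
  γ[w; MIN(e)→h](σ[e>=2](S)) → 2

== RESULT ==
w | h
s | 6
t | 3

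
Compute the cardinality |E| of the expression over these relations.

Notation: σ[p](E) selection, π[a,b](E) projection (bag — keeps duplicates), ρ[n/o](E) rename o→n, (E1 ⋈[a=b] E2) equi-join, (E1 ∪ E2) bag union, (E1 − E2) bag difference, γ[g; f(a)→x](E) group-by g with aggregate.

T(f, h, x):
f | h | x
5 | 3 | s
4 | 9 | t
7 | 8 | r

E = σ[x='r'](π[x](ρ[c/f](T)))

Per-node cardinality:
  T → 3
  ρ[c/f](T) → 3
  π[x](ρ[c/f](T)) → 3
  σ[x='r'](π[x](ρ[c/f](T))) → 1

|E| = 1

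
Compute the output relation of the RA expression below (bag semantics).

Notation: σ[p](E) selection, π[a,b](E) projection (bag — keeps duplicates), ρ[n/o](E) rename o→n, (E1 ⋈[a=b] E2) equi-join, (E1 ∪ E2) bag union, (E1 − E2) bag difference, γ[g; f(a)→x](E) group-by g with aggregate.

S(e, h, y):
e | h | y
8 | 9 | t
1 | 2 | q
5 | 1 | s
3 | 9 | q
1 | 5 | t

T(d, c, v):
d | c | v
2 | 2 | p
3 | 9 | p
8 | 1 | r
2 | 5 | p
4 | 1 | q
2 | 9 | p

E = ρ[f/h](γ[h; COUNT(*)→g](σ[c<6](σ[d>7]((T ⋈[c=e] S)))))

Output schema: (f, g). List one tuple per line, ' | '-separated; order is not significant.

Row counts bottom-up:
  T → 6
  S → 5
  (T ⋈[c=e] S) → 5
  σ[d>7]((T ⋈[c=e] S)) → 2
  σ[c<6](σ[d>7]((T ⋈[c=e] S))) → 2
  γ[h; COUNT(*)→g](σ[c<6](σ[d>7]((T ⋈[c=e] S)))) → 2
  ρ[f/h](γ[h; COUNT(*)→g](σ[c<6](σ[d>7]((T ⋈[c=e] S))))) → 2

== RESULT ==
f | g
2 | 1
5 | 1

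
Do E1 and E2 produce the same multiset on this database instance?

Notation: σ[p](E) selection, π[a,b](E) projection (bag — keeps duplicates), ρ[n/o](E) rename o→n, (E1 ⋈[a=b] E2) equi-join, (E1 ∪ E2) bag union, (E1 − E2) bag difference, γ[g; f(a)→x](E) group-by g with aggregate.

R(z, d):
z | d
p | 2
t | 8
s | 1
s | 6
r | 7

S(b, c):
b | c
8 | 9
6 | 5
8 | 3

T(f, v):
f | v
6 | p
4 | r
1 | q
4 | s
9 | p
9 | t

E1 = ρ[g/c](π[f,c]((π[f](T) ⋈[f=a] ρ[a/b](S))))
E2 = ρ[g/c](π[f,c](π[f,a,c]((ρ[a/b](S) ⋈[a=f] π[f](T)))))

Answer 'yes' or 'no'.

E1 per-node cardinality:
  T → 6
  π[f](T) → 6
  S → 3
  ρ[a/b](S) → 3
  (π[f](T) ⋈[f=a] ρ[a/b](S)) → 1
  π[f,c]((π[f](T) ⋈[f=a] ρ[a/b](S))) → 1
  ρ[g/c](π[f,c]((π[f](T) ⋈[f=a] ρ[a/b](S)))) → 1
E2 per-node cardinality:
  S → 3
  ρ[a/b](S) → 3
  T → 6
  π[f](T) → 6
  (ρ[a/b](S) ⋈[a=f] π[f](T)) → 1
  π[f,a,c]((ρ[a/b](S) ⋈[a=f] π[f](T))) → 1
  π[f,c](π[f,a,c]((ρ[a/b](S) ⋈[a=f] π[f](T)))) → 1
  ρ[g/c](π[f,c](π[f,a,c]((ρ[a/b](S) ⋈[a=f] π[f](T))))) → 1

E1 and E2 produce the same multiset:
f | g
6 | 5

yes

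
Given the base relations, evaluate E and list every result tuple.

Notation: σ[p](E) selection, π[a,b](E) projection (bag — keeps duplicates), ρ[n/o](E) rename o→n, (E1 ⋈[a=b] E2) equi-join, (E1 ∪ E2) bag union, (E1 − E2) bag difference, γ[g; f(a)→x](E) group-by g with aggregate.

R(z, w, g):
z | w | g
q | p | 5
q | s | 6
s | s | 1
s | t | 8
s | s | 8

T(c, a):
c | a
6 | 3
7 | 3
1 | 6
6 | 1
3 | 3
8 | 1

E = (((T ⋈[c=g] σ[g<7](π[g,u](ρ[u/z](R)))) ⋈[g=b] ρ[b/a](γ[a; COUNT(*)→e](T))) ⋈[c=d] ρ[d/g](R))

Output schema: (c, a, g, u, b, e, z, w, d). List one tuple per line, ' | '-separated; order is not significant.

Per-node cardinality:
  T → 6
  R → 5
  ρ[u/z](R) → 5
  π[g,u](ρ[u/z](R)) → 5
  σ[g<7](π[g,u](ρ[u/z](R))) → 3
  (T ⋈[c=g] σ[g<7](π[g,u](ρ[u/z](R)))) → 3
  T → 6
  γ[a; COUNT(*)→e](T) → 3
  ρ[b/a](γ[a; COUNT(*)→e](T)) → 3
  ((T ⋈[c=g] σ[g<7](π[g,u](ρ[u/z](R)))) ⋈[g=b] ρ[b/a](γ[a; COUNT(*)→e](T))) → 3
  R → 5
  ρ[d/g](R) → 5
  (((T ⋈[c=g] σ[g<7](π[g,u](ρ[u/z](R)))) ⋈[g=b] ρ[b/a](γ[a; COUNT(*)→e](T))) ⋈[c=d] ρ[d/g](R)) → 3

== RESULT ==
c | a | g | u | b | e | z | w | d
1 | 6 | 1 | s | 1 | 2 | s | s | 1
6 | 1 | 6 | q | 6 | 1 | q | s | 6
6 | 3 | 6 | q | 6 | 1 | q | s | 6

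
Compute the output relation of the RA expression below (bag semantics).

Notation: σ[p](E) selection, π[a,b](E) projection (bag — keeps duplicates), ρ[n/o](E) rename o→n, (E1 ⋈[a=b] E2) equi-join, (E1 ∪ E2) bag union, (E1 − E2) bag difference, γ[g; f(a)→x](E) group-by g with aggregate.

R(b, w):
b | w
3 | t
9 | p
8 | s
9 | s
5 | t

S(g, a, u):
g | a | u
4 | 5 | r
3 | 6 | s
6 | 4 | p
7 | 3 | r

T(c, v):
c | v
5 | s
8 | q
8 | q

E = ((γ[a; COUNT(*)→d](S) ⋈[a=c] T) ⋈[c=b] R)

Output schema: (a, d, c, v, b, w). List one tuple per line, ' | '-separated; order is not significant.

Subexpression sizes:
  S → 4
  γ[a; COUNT(*)→d](S) → 4
  T → 3
  (γ[a; COUNT(*)→d](S) ⋈[a=c] T) → 1
  R → 5
  ((γ[a; COUNT(*)→d](S) ⋈[a=c] T) ⋈[c=b] R) → 1

== RESULT ==
a | d | c | v | b | w
5 | 1 | 5 | s | 5 | t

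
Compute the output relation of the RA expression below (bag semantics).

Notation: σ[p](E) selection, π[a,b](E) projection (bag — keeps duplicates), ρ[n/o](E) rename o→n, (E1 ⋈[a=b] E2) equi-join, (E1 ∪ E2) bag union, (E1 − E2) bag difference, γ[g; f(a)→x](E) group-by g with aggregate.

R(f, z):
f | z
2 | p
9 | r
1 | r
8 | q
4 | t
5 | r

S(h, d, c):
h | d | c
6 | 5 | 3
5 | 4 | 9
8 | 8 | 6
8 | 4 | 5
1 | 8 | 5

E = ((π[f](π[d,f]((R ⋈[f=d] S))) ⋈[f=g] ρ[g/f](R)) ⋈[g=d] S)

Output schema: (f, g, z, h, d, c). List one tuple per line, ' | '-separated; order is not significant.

Per-node cardinality:
  R → 6
  S → 5
  (R ⋈[f=d] S) → 5
  π[d,f]((R ⋈[f=d] S)) → 5
  π[f](π[d,f]((R ⋈[f=d] S))) → 5
  R → 6
  ρ[g/f](R) → 6
  (π[f](π[d,f]((R ⋈[f=d] S))) ⋈[f=g] ρ[g/f](R)) → 5
  S → 5
  ((π[f](π[d,f]((R ⋈[f=d] S))) ⋈[f=g] ρ[g/f](R)) ⋈[g=d] S) → 9

== RESULT ==
f | g | z | h | d | c
4 | 4 | t | 5 | 4 | 9
4 | 4 | t | 5 | 4 | 9
4 | 4 | t | 8 | 4 | 5
4 | 4 | t | 8 | 4 | 5
5 | 5 | r | 6 | 5 | 3
8 | 8 | q | 1 | 8 | 5
8 | 8 | q | 1 | 8 | 5
8 | 8 | q | 8 | 8 | 6
8 | 8 | q | 8 | 8 | 6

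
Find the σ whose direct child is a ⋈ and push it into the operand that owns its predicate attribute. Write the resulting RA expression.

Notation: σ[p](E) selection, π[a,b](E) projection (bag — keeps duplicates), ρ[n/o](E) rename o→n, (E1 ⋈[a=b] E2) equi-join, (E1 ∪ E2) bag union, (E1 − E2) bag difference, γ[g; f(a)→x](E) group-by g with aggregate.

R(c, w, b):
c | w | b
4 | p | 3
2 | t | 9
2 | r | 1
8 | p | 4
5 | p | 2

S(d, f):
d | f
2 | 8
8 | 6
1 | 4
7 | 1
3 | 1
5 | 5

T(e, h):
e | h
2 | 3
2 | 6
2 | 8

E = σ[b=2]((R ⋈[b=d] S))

σ filters on b, owned by the left side.
E' = (σ[b=2](R) ⋈[b=d] S)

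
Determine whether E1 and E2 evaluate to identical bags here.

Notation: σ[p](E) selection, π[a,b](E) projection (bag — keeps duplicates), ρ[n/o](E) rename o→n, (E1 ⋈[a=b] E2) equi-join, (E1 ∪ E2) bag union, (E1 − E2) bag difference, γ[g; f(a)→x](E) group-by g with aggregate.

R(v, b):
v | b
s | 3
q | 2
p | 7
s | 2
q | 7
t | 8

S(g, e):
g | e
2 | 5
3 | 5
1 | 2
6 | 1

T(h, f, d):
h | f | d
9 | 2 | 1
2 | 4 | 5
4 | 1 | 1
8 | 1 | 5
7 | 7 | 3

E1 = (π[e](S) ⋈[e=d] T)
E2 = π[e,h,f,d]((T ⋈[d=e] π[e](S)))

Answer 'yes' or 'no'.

E1 row counts bottom-up:
  S → 4
  π[e](S) → 4
  T → 5
  (π[e](S) ⋈[e=d] T) → 6
E2 row counts bottom-up:
  T → 5
  S → 4
  π[e](S) → 4
  (T ⋈[d=e] π[e](S)) → 6
  π[e,h,f,d]((T ⋈[d=e] π[e](S))) → 6

E1 and E2 produce the same multiset:
e | h | f | d
1 | 4 | 1 | 1
1 | 9 | 2 | 1
5 | 2 | 4 | 5
5 | 2 | 4 | 5
5 | 8 | 1 | 5
5 | 8 | 1 | 5

yes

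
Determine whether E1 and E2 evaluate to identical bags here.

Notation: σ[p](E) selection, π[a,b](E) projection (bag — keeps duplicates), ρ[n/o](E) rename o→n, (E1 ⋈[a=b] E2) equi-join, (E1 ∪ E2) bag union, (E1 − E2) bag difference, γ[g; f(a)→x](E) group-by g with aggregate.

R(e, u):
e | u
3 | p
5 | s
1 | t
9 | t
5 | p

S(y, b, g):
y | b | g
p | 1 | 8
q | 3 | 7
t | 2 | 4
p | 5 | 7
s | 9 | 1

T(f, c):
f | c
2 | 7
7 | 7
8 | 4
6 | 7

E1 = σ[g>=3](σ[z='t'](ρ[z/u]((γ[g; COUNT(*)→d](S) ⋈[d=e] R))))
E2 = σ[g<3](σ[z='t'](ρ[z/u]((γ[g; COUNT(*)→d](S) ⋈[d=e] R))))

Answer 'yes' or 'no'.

E1 subexpression sizes:
  S → 5
  γ[g; COUNT(*)→d](S) → 4
  R → 5
  (γ[g; COUNT(*)→d](S) ⋈[d=e] R) → 3
  ρ[z/u]((γ[g; COUNT(*)→d](S) ⋈[d=e] R)) → 3
  σ[z='t'](ρ[z/u]((γ[g; COUNT(*)→d](S) ⋈[d=e] R))) → 3
  σ[g>=3](σ[z='t'](ρ[z/u]((γ[g; COUNT(*)→d](S) ⋈[d=e] R)))) → 2
E2 subexpression sizes:
  S → 5
  γ[g; COUNT(*)→d](S) → 4
  R → 5
  (γ[g; COUNT(*)→d](S) ⋈[d=e] R) → 3
  ρ[z/u]((γ[g; COUNT(*)→d](S) ⋈[d=e] R)) → 3
  σ[z='t'](ρ[z/u]((γ[g; COUNT(*)→d](S) ⋈[d=e] R))) → 3
  σ[g<3](σ[z='t'](ρ[z/u]((γ[g; COUNT(*)→d](S) ⋈[d=e] R)))) → 1

E1 result:
g | d | e | z
4 | 1 | 1 | t
8 | 1 | 1 | t
E2 result:
g | d | e | z
1 | 1 | 1 | t
Witness: (4, 1, 1, 't') appears 1× in E1 but 0× in E2.

no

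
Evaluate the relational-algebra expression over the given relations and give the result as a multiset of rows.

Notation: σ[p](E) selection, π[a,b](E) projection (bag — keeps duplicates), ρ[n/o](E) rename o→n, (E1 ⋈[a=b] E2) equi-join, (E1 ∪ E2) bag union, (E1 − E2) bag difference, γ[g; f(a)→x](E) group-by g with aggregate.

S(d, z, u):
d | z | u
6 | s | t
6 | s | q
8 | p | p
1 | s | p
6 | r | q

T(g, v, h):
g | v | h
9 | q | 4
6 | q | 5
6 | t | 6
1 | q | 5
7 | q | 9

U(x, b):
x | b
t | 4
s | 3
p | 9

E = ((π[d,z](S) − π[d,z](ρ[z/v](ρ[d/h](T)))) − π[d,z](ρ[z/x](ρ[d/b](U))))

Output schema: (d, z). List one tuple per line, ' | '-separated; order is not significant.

Stepwise |·|:
  S → 5
  π[d,z](S) → 5
  T → 5
  ρ[d/h](T) → 5
  ρ[z/v](ρ[d/h](T)) → 5
  π[d,z](ρ[z/v](ρ[d/h](T))) → 5
  (π[d,z](S) − π[d,z](ρ[z/v](ρ[d/h](T)))) → 5
  U → 3
  ρ[d/b](U) → 3
  ρ[z/x](ρ[d/b](U)) → 3
  π[d,z](ρ[z/x](ρ[d/b](U))) → 3
  ((π[d,z](S) − π[d,z](ρ[z/v](ρ[d/h](T)))) − π[d,z](ρ[z/x](ρ[d/b](U)))) → 5

== RESULT ==
d | z
1 | s
6 | r
6 | s
6 | s
8 | p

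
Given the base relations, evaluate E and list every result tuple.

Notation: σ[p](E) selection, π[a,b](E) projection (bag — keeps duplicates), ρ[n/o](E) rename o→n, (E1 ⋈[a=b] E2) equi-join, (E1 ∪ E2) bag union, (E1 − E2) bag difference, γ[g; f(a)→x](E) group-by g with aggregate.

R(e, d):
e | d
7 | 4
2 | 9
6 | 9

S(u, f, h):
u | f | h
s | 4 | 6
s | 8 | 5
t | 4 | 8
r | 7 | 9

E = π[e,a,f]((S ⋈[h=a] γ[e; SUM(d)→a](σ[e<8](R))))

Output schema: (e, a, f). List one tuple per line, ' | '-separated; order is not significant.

Stepwise |·|:
  S → 4
  R → 3
  σ[e<8](R) → 3
  γ[e; SUM(d)→a](σ[e<8](R)) → 3
  (S ⋈[h=a] γ[e; SUM(d)→a](σ[e<8](R))) → 2
  π[e,a,f]((S ⋈[h=a] γ[e; SUM(d)→a](σ[e<8](R)))) → 2

== RESULT ==
e | a | f
2 | 9 | 7
6 | 9 | 7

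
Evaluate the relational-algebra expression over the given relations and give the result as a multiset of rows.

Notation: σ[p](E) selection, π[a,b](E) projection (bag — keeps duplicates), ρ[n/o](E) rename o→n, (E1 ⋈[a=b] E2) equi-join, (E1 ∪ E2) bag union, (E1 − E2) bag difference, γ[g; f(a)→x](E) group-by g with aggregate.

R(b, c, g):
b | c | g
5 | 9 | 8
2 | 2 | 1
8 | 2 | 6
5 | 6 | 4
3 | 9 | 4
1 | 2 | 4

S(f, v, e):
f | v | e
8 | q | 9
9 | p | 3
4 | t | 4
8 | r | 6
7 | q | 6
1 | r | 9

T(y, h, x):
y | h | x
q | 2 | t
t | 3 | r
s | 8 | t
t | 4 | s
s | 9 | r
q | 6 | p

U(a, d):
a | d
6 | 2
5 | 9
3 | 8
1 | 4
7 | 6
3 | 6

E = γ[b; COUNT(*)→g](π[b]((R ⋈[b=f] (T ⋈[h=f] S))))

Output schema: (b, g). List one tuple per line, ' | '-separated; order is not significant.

Per-node cardinality:
  R → 6
  T → 6
  S → 6
  (T ⋈[h=f] S) → 4
  (R ⋈[b=f] (T ⋈[h=f] S)) → 2
  π[b]((R ⋈[b=f] (T ⋈[h=f] S))) → 2
  γ[b; COUNT(*)→g](π[b]((R ⋈[b=f] (T ⋈[h=f] S)))) → 1

== RESULT ==
b | g
8 | 2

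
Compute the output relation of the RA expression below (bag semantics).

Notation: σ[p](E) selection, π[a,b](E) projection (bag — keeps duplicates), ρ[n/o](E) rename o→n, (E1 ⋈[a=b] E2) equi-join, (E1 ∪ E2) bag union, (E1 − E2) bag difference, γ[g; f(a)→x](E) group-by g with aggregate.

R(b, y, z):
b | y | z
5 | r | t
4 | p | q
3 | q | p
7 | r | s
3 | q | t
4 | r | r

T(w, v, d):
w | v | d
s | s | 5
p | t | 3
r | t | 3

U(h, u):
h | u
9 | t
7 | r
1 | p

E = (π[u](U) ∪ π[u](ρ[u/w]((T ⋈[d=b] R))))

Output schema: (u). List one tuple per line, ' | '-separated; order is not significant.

Row counts bottom-up:
  U → 3
  π[u](U) → 3
  T → 3
  R → 6
  (T ⋈[d=b] R) → 5
  ρ[u/w]((T ⋈[d=b] R)) → 5
  π[u](ρ[u/w]((T ⋈[d=b] R))) → 5
  (π[u](U) ∪ π[u](ρ[u/w]((T ⋈[d=b] R)))) → 8

== RESULT ==
u
p
p
p
r
r
r
s
t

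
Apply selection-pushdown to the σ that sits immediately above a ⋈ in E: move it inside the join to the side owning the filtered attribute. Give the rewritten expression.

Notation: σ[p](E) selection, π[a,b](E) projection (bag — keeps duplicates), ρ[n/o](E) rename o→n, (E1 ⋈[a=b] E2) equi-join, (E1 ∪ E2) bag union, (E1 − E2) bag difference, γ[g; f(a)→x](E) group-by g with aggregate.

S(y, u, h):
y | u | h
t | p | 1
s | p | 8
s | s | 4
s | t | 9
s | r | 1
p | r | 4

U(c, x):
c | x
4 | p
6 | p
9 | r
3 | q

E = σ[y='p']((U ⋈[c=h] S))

σ filters on y, owned by the right side.
E' = (U ⋈[c=h] σ[y='p'](S))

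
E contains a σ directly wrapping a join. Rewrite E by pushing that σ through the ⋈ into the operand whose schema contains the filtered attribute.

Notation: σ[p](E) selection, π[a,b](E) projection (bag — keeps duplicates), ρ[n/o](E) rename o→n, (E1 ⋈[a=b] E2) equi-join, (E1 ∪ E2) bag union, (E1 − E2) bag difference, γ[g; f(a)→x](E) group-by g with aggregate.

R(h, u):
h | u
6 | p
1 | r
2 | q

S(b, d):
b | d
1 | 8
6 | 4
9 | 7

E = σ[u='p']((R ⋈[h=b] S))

σ filters on u, owned by the left side.
E' = (σ[u='p'](R) ⋈[h=b] S)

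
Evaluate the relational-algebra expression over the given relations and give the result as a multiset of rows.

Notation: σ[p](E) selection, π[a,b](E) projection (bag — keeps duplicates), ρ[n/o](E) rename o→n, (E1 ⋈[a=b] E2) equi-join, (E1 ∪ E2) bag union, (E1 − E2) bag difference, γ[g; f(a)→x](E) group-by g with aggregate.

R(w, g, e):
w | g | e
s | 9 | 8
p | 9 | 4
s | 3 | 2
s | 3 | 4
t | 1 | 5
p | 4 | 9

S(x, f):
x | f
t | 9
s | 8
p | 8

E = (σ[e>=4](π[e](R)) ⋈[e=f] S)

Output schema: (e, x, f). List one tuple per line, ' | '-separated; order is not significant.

Stepwise |·|:
  R → 6
  π[e](R) → 6
  σ[e>=4](π[e](R)) → 5
  S → 3
  (σ[e>=4](π[e](R)) ⋈[e=f] S) → 3

== RESULT ==
e | x | f
8 | p | 8
8 | s | 8
9 | t | 9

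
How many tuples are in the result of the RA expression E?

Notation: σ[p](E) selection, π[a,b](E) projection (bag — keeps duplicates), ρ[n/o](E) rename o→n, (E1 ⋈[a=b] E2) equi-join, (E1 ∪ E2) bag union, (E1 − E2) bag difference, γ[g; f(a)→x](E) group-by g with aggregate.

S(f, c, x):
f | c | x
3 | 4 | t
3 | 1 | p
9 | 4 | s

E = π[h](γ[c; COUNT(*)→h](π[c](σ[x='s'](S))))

Subexpression sizes:
  S → 3
  σ[x='s'](S) → 1
  π[c](σ[x='s'](S)) → 1
  γ[c; COUNT(*)→h](π[c](σ[x='s'](S))) → 1
  π[h](γ[c; COUNT(*)→h](π[c](σ[x='s'](S)))) → 1

|E| = 1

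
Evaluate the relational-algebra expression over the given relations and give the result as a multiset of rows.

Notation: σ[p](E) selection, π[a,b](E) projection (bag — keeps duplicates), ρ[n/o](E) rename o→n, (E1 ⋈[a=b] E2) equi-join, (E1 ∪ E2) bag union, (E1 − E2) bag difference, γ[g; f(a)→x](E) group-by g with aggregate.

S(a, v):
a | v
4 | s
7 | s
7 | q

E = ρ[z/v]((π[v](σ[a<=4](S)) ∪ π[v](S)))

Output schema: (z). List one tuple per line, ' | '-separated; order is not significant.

Per-node cardinality:
  S → 3
  σ[a<=4](S) → 1
  π[v](σ[a<=4](S)) → 1
  S → 3
  π[v](S) → 3
  (π[v](σ[a<=4](S)) ∪ π[v](S)) → 4
  ρ[z/v]((π[v](σ[a<=4](S)) ∪ π[v](S))) → 4

== RESULT ==
z
q
s
s
s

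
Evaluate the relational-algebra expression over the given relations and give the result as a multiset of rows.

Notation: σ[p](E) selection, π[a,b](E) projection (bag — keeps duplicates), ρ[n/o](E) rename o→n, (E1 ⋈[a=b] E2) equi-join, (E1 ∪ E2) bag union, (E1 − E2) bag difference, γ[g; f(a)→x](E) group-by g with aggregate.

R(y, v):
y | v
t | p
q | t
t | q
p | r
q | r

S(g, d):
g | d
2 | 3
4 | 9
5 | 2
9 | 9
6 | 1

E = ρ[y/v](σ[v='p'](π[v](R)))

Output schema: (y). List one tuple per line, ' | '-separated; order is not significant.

Subexpression sizes:
  R → 5
  π[v](R) → 5
  σ[v='p'](π[v](R)) → 1
  ρ[y/v](σ[v='p'](π[v](R))) → 1

== RESULT ==
y
p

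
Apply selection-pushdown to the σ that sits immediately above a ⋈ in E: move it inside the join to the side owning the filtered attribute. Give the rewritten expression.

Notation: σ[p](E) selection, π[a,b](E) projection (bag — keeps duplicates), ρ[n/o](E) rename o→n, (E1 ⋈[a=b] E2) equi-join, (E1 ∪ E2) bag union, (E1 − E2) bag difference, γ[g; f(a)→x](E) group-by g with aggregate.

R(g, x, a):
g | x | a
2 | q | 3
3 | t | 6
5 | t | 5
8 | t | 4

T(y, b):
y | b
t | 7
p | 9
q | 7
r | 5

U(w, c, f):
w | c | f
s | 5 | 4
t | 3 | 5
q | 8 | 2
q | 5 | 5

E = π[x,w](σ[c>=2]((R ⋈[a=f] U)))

σ filters on c, owned by the right side.
E' = π[x,w]((R ⋈[a=f] σ[c>=2](U)))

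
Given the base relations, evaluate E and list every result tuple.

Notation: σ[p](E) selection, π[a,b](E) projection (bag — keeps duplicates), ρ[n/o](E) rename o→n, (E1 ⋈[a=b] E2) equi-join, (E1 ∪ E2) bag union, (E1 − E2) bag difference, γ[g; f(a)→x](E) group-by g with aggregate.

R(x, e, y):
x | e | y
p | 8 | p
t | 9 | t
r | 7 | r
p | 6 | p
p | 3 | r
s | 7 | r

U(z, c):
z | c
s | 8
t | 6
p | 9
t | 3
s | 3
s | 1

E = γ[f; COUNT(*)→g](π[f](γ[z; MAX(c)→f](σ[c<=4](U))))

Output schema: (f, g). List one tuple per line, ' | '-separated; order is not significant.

Stepwise |·|:
  U → 6
  σ[c<=4](U) → 3
  γ[z; MAX(c)→f](σ[c<=4](U)) → 2
  π[f](γ[z; MAX(c)→f](σ[c<=4](U))) → 2
  γ[f; COUNT(*)→g](π[f](γ[z; MAX(c)→f](σ[c<=4](U)))) → 1

== RESULT ==
f | g
3 | 2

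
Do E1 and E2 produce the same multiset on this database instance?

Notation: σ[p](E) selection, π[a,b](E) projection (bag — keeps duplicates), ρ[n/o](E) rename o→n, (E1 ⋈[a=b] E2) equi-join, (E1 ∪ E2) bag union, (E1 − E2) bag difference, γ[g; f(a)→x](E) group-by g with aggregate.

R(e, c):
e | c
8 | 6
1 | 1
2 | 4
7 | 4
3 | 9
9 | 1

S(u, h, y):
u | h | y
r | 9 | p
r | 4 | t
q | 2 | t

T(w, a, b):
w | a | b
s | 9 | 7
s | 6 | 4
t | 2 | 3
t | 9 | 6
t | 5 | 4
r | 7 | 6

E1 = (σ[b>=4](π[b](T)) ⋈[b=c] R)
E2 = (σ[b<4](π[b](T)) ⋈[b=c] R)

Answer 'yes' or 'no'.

E1 row counts bottom-up:
  T → 6
  π[b](T) → 6
  σ[b>=4](π[b](T)) → 5
  R → 6
  (σ[b>=4](π[b](T)) ⋈[b=c] R) → 6
E2 row counts bottom-up:
  T → 6
  π[b](T) → 6
  σ[b<4](π[b](T)) → 1
  R → 6
  (σ[b<4](π[b](T)) ⋈[b=c] R) → 0

E1 result:
b | e | c
4 | 2 | 4
4 | 2 | 4
4 | 7 | 4
4 | 7 | 4
6 | 8 | 6
6 | 8 | 6
E2 result:
b | e | c
(0 rows)
Witness: (4, 7, 4) appears 2× in E1 but 0× in E2.

no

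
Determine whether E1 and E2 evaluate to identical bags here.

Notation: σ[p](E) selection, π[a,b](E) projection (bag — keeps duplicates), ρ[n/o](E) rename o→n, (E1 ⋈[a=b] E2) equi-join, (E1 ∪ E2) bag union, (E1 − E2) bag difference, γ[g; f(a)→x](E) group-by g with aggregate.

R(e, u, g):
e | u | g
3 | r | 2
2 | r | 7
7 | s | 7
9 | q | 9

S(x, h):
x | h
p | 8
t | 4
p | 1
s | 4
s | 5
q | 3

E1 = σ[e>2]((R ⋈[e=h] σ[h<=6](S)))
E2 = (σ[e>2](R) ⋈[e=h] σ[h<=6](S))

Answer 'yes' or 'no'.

E1 subexpression sizes:
  R → 4
  S → 6
  σ[h<=6](S) → 5
  (R ⋈[e=h] σ[h<=6](S)) → 1
  σ[e>2]((R ⋈[e=h] σ[h<=6](S))) → 1
E2 subexpression sizes:
  R → 4
  σ[e>2](R) → 3
  S → 6
  σ[h<=6](S) → 5
  (σ[e>2](R) ⋈[e=h] σ[h<=6](S)) → 1

E1 and E2 produce the same multiset:
e | u | g | x | h
3 | r | 2 | q | 3

yes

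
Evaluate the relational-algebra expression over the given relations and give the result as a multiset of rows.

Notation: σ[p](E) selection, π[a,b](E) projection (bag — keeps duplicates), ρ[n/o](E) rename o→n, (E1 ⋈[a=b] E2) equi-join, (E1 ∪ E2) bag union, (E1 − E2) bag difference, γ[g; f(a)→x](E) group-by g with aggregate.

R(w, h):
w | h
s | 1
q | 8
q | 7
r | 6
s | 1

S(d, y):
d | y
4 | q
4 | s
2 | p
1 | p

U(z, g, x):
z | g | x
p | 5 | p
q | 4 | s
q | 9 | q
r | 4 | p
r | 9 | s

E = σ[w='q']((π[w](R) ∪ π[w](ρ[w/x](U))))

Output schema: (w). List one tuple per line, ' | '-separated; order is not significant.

Row counts bottom-up:
  R → 5
  π[w](R) → 5
  U → 5
  ρ[w/x](U) → 5
  π[w](ρ[w/x](U)) → 5
  (π[w](R) ∪ π[w](ρ[w/x](U))) → 10
  σ[w='q']((π[w](R) ∪ π[w](ρ[w/x](U)))) → 3

== RESULT ==
w
q
q
q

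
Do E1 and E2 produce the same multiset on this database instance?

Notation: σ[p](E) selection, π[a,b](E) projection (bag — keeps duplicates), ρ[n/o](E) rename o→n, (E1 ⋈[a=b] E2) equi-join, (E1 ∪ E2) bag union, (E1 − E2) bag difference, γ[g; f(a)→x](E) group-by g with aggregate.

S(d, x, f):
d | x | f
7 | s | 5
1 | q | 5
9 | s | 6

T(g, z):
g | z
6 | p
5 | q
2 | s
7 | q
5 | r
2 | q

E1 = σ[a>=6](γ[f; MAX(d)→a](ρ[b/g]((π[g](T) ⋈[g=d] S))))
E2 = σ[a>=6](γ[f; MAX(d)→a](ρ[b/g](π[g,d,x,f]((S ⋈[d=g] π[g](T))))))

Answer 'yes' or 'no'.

E1 subexpression sizes:
  T → 6
  π[g](T) → 6
  S → 3
  (π[g](T) ⋈[g=d] S) → 1
  ρ[b/g]((π[g](T) ⋈[g=d] S)) → 1
  γ[f; MAX(d)→a](ρ[b/g]((π[g](T) ⋈[g=d] S))) → 1
  σ[a>=6](γ[f; MAX(d)→a](ρ[b/g]((π[g](T) ⋈[g=d] S)))) → 1
E2 subexpression sizes:
  S → 3
  T → 6
  π[g](T) → 6
  (S ⋈[d=g] π[g](T)) → 1
  π[g,d,x,f]((S ⋈[d=g] π[g](T))) → 1
  ρ[b/g](π[g,d,x,f]((S ⋈[d=g] π[g](T)))) → 1
  γ[f; MAX(d)→a](ρ[b/g](π[g,d,x,f]((S ⋈[d=g] π[g](T))))) → 1
  σ[a>=6](γ[f; MAX(d)→a](ρ[b/g](π[g,d,x,f]((S ⋈[d=g] π[g](T)))))) → 1

E1 and E2 produce the same multiset:
f | a
5 | 7

yes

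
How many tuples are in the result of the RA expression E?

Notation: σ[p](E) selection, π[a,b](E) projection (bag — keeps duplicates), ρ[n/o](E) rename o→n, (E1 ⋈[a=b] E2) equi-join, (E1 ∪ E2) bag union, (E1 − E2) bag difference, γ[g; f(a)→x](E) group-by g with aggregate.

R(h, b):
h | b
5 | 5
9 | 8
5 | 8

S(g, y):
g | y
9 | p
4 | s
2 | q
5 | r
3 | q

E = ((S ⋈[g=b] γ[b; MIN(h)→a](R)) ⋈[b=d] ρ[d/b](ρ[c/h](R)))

Stepwise |·|:
  S → 5
  R → 3
  γ[b; MIN(h)→a](R) → 2
  (S ⋈[g=b] γ[b; MIN(h)→a](R)) → 1
  R → 3
  ρ[c/h](R) → 3
  ρ[d/b](ρ[c/h](R)) → 3
  ((S ⋈[g=b] γ[b; MIN(h)→a](R)) ⋈[b=d] ρ[d/b](ρ[c/h](R))) → 1

|E| = 1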